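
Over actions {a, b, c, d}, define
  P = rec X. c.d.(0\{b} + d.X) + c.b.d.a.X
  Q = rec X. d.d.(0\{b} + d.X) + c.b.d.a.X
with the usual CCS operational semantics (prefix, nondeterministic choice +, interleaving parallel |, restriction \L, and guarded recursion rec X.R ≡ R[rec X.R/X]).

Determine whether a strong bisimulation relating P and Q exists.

LTS(P): 6 reachable states
  p0 = rec X. c.d.(0\{b} + d.X) + c.b.d.a.X has moves =c=> p1, =c=> p2
  p1 = b.d.a.(rec X. c.d.(0\{b} + d.X) + c.b.d.a.X) has moves =b=> p3
  p2 = d.(0\{b} + d.(rec X. c.d.(0\{b} + d.X) + c.b.d.a.X)) has moves =d=> p4
  p3 = d.a.(rec X. c.d.(0\{b} + d.X) + c.b.d.a.X) has moves =d=> p5
  p4 = 0\{b} + d.(rec X. c.d.(0\{b} + d.X) + c.b.d.a.X) has moves =d=> p0
  p5 = a.(rec X. c.d.(0\{b} + d.X) + c.b.d.a.X) has moves =a=> p0
LTS(Q): 6 reachable states
  q0 = rec X. d.d.(0\{b} + d.X) + c.b.d.a.X has moves =c=> q1, =d=> q2
  q1 = b.d.a.(rec X. d.d.(0\{b} + d.X) + c.b.d.a.X) has moves =b=> q3
  q2 = d.(0\{b} + d.(rec X. d.d.(0\{b} + d.X) + c.b.d.a.X)) has moves =d=> q4
  q3 = d.a.(rec X. d.d.(0\{b} + d.X) + c.b.d.a.X) has moves =d=> q5
  q4 = 0\{b} + d.(rec X. d.d.(0\{b} + d.X) + c.b.d.a.X) has moves =d=> q0
  q5 = a.(rec X. d.d.(0\{b} + d.X) + c.b.d.a.X) has moves =a=> q0
Partition-refinement fixed point:
  B0 = {p0}
  B1 = {p1}
  B2 = {p3}
  B3 = {p5}
  B4 = {p2}
  B5 = {p4}
  B6 = {q0}
  B7 = {q1}
  B8 = {q3}
  B9 = {q5}
  B10 = {q2}
  B11 = {q4}
p0 ∈ B0, q0 ∈ B6 → different blocks

P ≁ Q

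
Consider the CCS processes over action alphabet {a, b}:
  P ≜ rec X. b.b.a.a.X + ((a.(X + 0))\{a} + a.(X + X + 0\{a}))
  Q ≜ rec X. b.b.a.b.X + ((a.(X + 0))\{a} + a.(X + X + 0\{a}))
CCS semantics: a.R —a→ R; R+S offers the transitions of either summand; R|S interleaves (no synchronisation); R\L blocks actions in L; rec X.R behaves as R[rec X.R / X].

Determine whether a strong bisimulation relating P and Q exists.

NO

P's transition system — 5 states:
  m0 = rec X. b.b.a.a.X + ((a.(X + 0))\{a} + a.(X + X + 0\{a})) | =a=> m1, =b=> m2
  m1 = (rec X. b.b.a.a.X + ((a.(X + 0))\{a} + a.(X + X + 0\{a}))) + (rec X. b.b.a.a.X + ((a.(X + 0))\{a} + a.(X + X + 0\{a}))) + 0\{a} | =a=> m1, =b=> m2
  m2 = b.a.a.(rec X. b.b.a.a.X + ((a.(X + 0))\{a} + a.(X + X + 0\{a}))) | =b=> m3
  m3 = a.a.(rec X. b.b.a.a.X + ((a.(X + 0))\{a} + a.(X + X + 0\{a}))) | =a=> m4
  m4 = a.(rec X. b.b.a.a.X + ((a.(X + 0))\{a} + a.(X + X + 0\{a}))) | =a=> m0
Q's transition system — 5 states:
  n0 = rec X. b.b.a.b.X + ((a.(X + 0))\{a} + a.(X + X + 0\{a})) | =a=> n1, =b=> n2
  n1 = (rec X. b.b.a.b.X + ((a.(X + 0))\{a} + a.(X + X + 0\{a}))) + (rec X. b.b.a.b.X + ((a.(X + 0))\{a} + a.(X + X + 0\{a}))) + 0\{a} | =a=> n1, =b=> n2
  n2 = b.a.b.(rec X. b.b.a.b.X + ((a.(X + 0))\{a} + a.(X + X + 0\{a}))) | =b=> n3
  n3 = a.b.(rec X. b.b.a.b.X + ((a.(X + 0))\{a} + a.(X + X + 0\{a}))) | =a=> n4
  n4 = b.(rec X. b.b.a.b.X + ((a.(X + 0))\{a} + a.(X + X + 0\{a}))) | =b=> n0
Partition-refinement fixed point:
  B0 = {m0, m1}
  B1 = {m2}
  B2 = {m3}
  B3 = {m4}
  B4 = {n0, n1}
  B5 = {n2}
  B6 = {n3}
  B7 = {n4}
m0 ∈ B0, n0 ∈ B4 → different blocks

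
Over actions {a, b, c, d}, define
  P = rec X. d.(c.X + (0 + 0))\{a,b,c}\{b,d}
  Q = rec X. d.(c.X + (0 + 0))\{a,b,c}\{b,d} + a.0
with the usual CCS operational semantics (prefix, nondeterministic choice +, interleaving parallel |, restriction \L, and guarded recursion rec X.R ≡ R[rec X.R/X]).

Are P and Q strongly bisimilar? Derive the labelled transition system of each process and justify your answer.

Reachable graph of P (2 states):
  u0 = rec X. d.(c.X + (0 + 0))\{a,b,c}\{b,d} → =d=> u1
  u1 = (c.(rec X. d.(c.X + (0 + 0))\{a,b,c}\{b,d}) + (0 + 0))\{a,b,c}\{b,d} → ∅
Reachable graph of Q (3 states):
  v0 = rec X. d.(c.X + (0 + 0))\{a,b,c}\{b,d} + a.0 → =a=> v1, =d=> v2
  v1 = 0 → ∅
  v2 = (c.(rec X. d.(c.X + (0 + 0))\{a,b,c}\{b,d} + a.0) + (0 + 0))\{a,b,c}\{b,d} → ∅
Coarsest stable partition (strong bisimilarity classes):
  B0 = {u0}
  B1 = {u1, v1, v2}
  B2 = {v0}
u0 ∈ B0, v0 ∈ B2 → different blocks

not bisimilar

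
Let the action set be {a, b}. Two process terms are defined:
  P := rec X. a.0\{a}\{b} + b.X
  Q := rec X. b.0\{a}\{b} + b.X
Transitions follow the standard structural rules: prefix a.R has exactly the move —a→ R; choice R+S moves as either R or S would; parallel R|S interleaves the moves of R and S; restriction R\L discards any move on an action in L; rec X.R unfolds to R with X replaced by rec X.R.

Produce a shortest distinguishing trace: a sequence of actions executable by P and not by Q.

Reachable graph of P (2 states):
  s0 = rec X. a.0\{a}\{b} + b.X ⊢ --a--▸ s1, --b--▸ s0
  s1 = 0\{a}\{b} ⊢ deadlocked
Reachable graph of Q (2 states):
  t0 = rec X. b.0\{a}\{b} + b.X ⊢ --b--▸ t0, --b--▸ t1
  t1 = 0\{a}\{b} ⊢ deadlocked
Executing a from P (initial set {s0}):
  [1] a ⇒ {s1}
  ✓ P
Executing a from Q (initial set {t0}):
  [1] a ⇒ ∅ (Q stuck)

a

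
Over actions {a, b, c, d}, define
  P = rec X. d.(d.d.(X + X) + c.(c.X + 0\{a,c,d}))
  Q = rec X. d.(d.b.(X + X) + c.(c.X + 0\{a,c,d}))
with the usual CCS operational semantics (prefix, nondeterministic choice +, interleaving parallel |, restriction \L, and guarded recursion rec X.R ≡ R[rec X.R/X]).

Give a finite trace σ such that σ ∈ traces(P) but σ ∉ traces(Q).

P's transition system — 5 states:
  m0 = rec X. d.(d.d.(X + X) + c.(c.X + 0\{a,c,d})) | -d-> m1
  m1 = d.d.((rec X. d.(d.d.(X + X) + c.(c.X + 0\{a,c,d}))) + (rec X. d.(d.d.(X + X) + c.(c.X + 0\{a,c,d})))) + c.(c.(rec X. d.(d.d.(X + X) + c.(c.X + 0\{a,c,d}))) + 0\{a,c,d}) | -c-> m2, -d-> m3
  m2 = c.(rec X. d.(d.d.(X + X) + c.(c.X + 0\{a,c,d}))) + 0\{a,c,d} | -c-> m0
  m3 = d.((rec X. d.(d.d.(X + X) + c.(c.X + 0\{a,c,d}))) + (rec X. d.(d.d.(X + X) + c.(c.X + 0\{a,c,d})))) | -d-> m4
  m4 = (rec X. d.(d.d.(X + X) + c.(c.X + 0\{a,c,d}))) + (rec X. d.(d.d.(X + X) + c.(c.X + 0\{a,c,d}))) | -d-> m1
Q's transition system — 5 states:
  n0 = rec X. d.(d.b.(X + X) + c.(c.X + 0\{a,c,d})) | -d-> n1
  n1 = d.b.((rec X. d.(d.b.(X + X) + c.(c.X + 0\{a,c,d}))) + (rec X. d.(d.b.(X + X) + c.(c.X + 0\{a,c,d})))) + c.(c.(rec X. d.(d.b.(X + X) + c.(c.X + 0\{a,c,d}))) + 0\{a,c,d}) | -c-> n2, -d-> n3
  n2 = c.(rec X. d.(d.b.(X + X) + c.(c.X + 0\{a,c,d}))) + 0\{a,c,d} | -c-> n0
  n3 = b.((rec X. d.(d.b.(X + X) + c.(c.X + 0\{a,c,d}))) + (rec X. d.(d.b.(X + X) + c.(c.X + 0\{a,c,d})))) | -b-> n4
  n4 = (rec X. d.(d.b.(X + X) + c.(c.X + 0\{a,c,d}))) + (rec X. d.(d.b.(X + X) + c.(c.X + 0\{a,c,d}))) | -d-> n1
Run σ = ⟨ddd⟩ on P: start {m0}
  step 1 (d): {m1}
  step 2 (d): {m3}
  step 3 (d): {m4}
  ✓ P
Run σ = ⟨ddd⟩ on Q: start {n0}
  step 1 (d): {n1}
  step 2 (d): {n3}
  step 3 (d): ∅ (Q stuck)

ddd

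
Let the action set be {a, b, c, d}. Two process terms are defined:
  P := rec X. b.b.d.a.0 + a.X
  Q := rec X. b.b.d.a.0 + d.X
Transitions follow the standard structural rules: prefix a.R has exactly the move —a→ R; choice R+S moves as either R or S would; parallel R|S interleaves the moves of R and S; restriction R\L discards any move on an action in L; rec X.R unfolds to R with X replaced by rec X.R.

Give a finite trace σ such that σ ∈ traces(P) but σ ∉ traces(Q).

Reachable graph of P (5 states):
  m0 = rec X. b.b.d.a.0 + a.X ⊢ =a=> m0, =b=> m1
  m1 = b.d.a.0 ⊢ =b=> m2
  m2 = d.a.0 ⊢ =d=> m3
  m3 = a.0 ⊢ =a=> m4
  m4 = 0 ⊢ ·
Reachable graph of Q (5 states):
  n0 = rec X. b.b.d.a.0 + d.X ⊢ =b=> n1, =d=> n0
  n1 = b.d.a.0 ⊢ =b=> n2
  n2 = d.a.0 ⊢ =d=> n3
  n3 = a.0 ⊢ =a=> n4
  n4 = 0 ⊢ ·
Trace ⟨a⟩ through P, begin at {m0}:
  after a @ step 1: {m0}
  ✓ P
Trace ⟨a⟩ through Q, begin at {n0}:
  after a @ step 1: no successor for Q

a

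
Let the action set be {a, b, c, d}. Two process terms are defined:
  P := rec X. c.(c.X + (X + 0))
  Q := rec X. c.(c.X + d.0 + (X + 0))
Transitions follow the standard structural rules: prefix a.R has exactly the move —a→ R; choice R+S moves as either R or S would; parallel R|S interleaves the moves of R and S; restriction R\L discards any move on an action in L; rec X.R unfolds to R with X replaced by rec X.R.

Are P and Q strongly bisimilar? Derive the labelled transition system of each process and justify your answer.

Reachable graph of P (2 states):
  u0 = rec X. c.(c.X + (X + 0)) | =c=> u1
  u1 = c.(rec X. c.(c.X + (X + 0))) + ((rec X. c.(c.X + (X + 0))) + 0) | =c=> u0, =c=> u1
Reachable graph of Q (3 states):
  v0 = rec X. c.(c.X + d.0 + (X + 0)) | =c=> v1
  v1 = c.(rec X. c.(c.X + d.0 + (X + 0))) + d.0 + ((rec X. c.(c.X + d.0 + (X + 0))) + 0) | =c=> v0, =c=> v1, =d=> v2
  v2 = 0 | ∅
Partition-refinement fixed point:
  B0 = {u0, u1}
  B1 = {v0}
  B2 = {v1}
  B3 = {v2}
u0 ∈ B0, v0 ∈ B1 → different blocks

NO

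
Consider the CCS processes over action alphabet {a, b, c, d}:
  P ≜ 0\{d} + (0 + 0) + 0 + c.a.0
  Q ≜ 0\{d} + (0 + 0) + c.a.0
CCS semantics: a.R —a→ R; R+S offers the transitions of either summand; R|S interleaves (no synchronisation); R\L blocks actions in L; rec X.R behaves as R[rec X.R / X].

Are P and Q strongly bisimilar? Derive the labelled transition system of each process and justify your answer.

P ~ Q

Reachable graph of P (3 states):
  s0 = 0\{d} + (0 + 0) + 0 + c.a.0 → -c-> s1
  s1 = a.0 → -a-> s2
  s2 = 0 → stopped
Reachable graph of Q (3 states):
  t0 = 0\{d} + (0 + 0) + c.a.0 → -c-> t1
  t1 = a.0 → -a-> t2
  t2 = 0 → stopped
Coarsest stable partition (strong bisimilarity classes):
  B0 = {s0, t0}
  B1 = {s1, t1}
  B2 = {s2, t2}
s0 ∈ B0, t0 ∈ B0 → same block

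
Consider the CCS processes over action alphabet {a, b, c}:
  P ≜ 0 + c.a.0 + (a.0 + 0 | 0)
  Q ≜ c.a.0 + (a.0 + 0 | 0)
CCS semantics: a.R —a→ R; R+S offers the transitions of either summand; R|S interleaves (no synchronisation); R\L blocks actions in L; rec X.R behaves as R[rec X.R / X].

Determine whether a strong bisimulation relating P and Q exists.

P ~ Q

LTS(P): 3 reachable states
  m0 = 0 + c.a.0 + (a.0 + 0 | 0) :: ··a··> m1, ··c··> m2
  m1 = 0 :: stopped
  m2 = a.0 :: ··a··> m1
LTS(Q): 3 reachable states
  n0 = c.a.0 + (a.0 + 0 | 0) :: ··a··> n1, ··c··> n2
  n1 = 0 :: stopped
  n2 = a.0 :: ··a··> n1
Partition-refinement fixed point:
  B0 = {m0, n0}
  B1 = {m1, n1}
  B2 = {m2, n2}
m0 ∈ B0, n0 ∈ B0 → same block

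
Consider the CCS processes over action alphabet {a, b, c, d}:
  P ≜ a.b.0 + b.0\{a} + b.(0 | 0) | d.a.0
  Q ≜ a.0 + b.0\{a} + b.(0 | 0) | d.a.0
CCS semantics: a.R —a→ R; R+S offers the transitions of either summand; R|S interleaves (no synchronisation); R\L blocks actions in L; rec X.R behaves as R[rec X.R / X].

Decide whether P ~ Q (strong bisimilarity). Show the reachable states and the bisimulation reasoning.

P's transition system — 9 states:
  s0 = a.b.0 + b.0\{a} + b.(0 | 0) | d.a.0 → =a=> s1, =b=> s2, =b=> s3, =d=> s4
  s1 = b.0 → =b=> s5
  s2 = 0 | 0 | d.a.0 → =d=> s6
  s3 = 0\{a} → ·
  s4 = b.(0 | 0) | a.0 → =a=> s7, =b=> s6
  s5 = 0 → ·
  s6 = 0 | 0 | a.0 → =a=> s8
  s7 = b.(0 | 0) | 0 → =b=> s8
  s8 = 0 | 0 | 0 → ·
Q's transition system — 8 states:
  t0 = a.0 + b.0\{a} + b.(0 | 0) | d.a.0 → =a=> t1, =b=> t2, =b=> t3, =d=> t4
  t1 = 0 → ·
  t2 = 0 | 0 | d.a.0 → =d=> t5
  t3 = 0\{a} → ·
  t4 = b.(0 | 0) | a.0 → =a=> t6, =b=> t5
  t5 = 0 | 0 | a.0 → =a=> t7
  t6 = b.(0 | 0) | 0 → =b=> t7
  t7 = 0 | 0 | 0 → ·
Bisimilarity quotient blocks:
  B0 = {s0}
  B1 = {s3, s5, s8, t1, t3, t7}
  B2 = {s1, s7, t6}
  B3 = {s2, t2}
  B4 = {s6, t5}
  B5 = {s4, t4}
  B6 = {t0}
s0 ∈ B0, t0 ∈ B6 → different blocks

P ≁ Q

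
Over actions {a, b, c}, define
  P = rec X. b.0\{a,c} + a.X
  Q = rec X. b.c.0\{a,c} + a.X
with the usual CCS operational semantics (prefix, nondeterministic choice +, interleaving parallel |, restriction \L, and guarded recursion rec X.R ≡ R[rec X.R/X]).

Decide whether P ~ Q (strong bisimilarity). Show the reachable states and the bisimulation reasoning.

not bisimilar

Reachable graph of P (2 states):
  u0 = rec X. b.0\{a,c} + a.X ⊢ ··a··> u0, ··b··> u1
  u1 = 0\{a,c} ⊢ (no moves)
Reachable graph of Q (3 states):
  v0 = rec X. b.c.0\{a,c} + a.X ⊢ ··a··> v0, ··b··> v1
  v1 = c.0\{a,c} ⊢ ··c··> v2
  v2 = 0\{a,c} ⊢ (no moves)
Bisimilarity quotient blocks:
  B0 = {u0}
  B1 = {u1, v2}
  B2 = {v0}
  B3 = {v1}
u0 ∈ B0, v0 ∈ B2 → different blocks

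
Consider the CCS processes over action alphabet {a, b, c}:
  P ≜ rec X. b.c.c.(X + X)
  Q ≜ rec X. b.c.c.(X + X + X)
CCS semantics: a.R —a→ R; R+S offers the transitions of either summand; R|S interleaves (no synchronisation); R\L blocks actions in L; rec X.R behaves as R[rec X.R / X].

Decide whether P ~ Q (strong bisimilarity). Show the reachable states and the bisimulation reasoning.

YES

LTS(P): 4 reachable states
  m0 = rec X. b.c.c.(X + X) → —b→ m1
  m1 = c.c.((rec X. b.c.c.(X + X)) + (rec X. b.c.c.(X + X))) → —c→ m2
  m2 = c.((rec X. b.c.c.(X + X)) + (rec X. b.c.c.(X + X))) → —c→ m3
  m3 = (rec X. b.c.c.(X + X)) + (rec X. b.c.c.(X + X)) → —b→ m1
LTS(Q): 4 reachable states
  n0 = rec X. b.c.c.(X + X + X) → —b→ n1
  n1 = c.c.((rec X. b.c.c.(X + X + X)) + (rec X. b.c.c.(X + X + X)) + (rec X. b.c.c.(X + X + X))) → —c→ n2
  n2 = c.((rec X. b.c.c.(X + X + X)) + (rec X. b.c.c.(X + X + X)) + (rec X. b.c.c.(X + X + X))) → —c→ n3
  n3 = (rec X. b.c.c.(X + X + X)) + (rec X. b.c.c.(X + X + X)) + (rec X. b.c.c.(X + X + X)) → —b→ n1
Partition-refinement fixed point:
  B0 = {m0, m3, n0, n3}
  B1 = {m1, n1}
  B2 = {m2, n2}
m0 ∈ B0, n0 ∈ B0 → same block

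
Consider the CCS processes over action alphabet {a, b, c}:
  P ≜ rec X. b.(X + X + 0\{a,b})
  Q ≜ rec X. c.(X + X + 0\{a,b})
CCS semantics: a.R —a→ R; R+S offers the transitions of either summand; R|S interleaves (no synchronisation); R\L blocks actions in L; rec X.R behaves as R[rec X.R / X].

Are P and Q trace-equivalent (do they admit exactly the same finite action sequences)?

trace-distinct — witness ⟨b⟩

P's transition system — 2 states:
  m0 = rec X. b.(X + X + 0\{a,b}) → =b=> m1
  m1 = (rec X. b.(X + X + 0\{a,b})) + (rec X. b.(X + X + 0\{a,b})) + 0\{a,b} → =b=> m1
Q's transition system — 2 states:
  n0 = rec X. c.(X + X + 0\{a,b}) → =c=> n1
  n1 = (rec X. c.(X + X + 0\{a,b})) + (rec X. c.(X + X + 0\{a,b})) + 0\{a,b} → =c=> n1
Executing b from P (initial set {m0}):
  step 1 (b): {m1}
  ✓ P
Executing b from Q (initial set {n0}):
  step 1 (b): ∅  — Q cannot continue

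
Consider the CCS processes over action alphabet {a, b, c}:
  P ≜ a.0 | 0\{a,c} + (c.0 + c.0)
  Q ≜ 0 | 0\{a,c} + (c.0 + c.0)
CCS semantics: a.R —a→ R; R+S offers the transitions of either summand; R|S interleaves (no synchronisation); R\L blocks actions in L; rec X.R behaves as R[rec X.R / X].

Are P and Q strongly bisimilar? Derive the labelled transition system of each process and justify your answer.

Reachable graph of P (3 states):
  p0 = a.0 | 0\{a,c} + (c.0 + c.0) | ··a··> p1, ··c··> p2
  p1 = 0 | 0\{a,c} | stopped
  p2 = 0 | stopped
Reachable graph of Q (2 states):
  q0 = 0 | 0\{a,c} + (c.0 + c.0) | ··c··> q1
  q1 = 0 | stopped
Coarsest stable partition (strong bisimilarity classes):
  B0 = {p0}
  B1 = {p1, p2, q1}
  B2 = {q0}
p0 ∈ B0, q0 ∈ B2 → different blocks

not bisimilar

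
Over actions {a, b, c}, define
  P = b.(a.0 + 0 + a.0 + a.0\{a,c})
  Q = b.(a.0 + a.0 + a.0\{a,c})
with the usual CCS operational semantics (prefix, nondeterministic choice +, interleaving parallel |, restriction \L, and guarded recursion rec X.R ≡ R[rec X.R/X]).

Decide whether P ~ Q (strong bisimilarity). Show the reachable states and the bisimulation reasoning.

bisimilar

P's transition system — 4 states:
  p0 = b.(a.0 + 0 + a.0 + a.0\{a,c}) :: --b--▸ p1
  p1 = a.0 + 0 + a.0 + a.0\{a,c} :: --a--▸ p2, --a--▸ p3
  p2 = 0 :: deadlocked
  p3 = 0\{a,c} :: deadlocked
Q's transition system — 4 states:
  q0 = b.(a.0 + a.0 + a.0\{a,c}) :: --b--▸ q1
  q1 = a.0 + a.0 + a.0\{a,c} :: --a--▸ q2, --a--▸ q3
  q2 = 0 :: deadlocked
  q3 = 0\{a,c} :: deadlocked
Coarsest stable partition (strong bisimilarity classes):
  B0 = {p0, q0}
  B1 = {p1, q1}
  B2 = {p2, p3, q2, q3}
p0 ∈ B0, q0 ∈ B0 → same block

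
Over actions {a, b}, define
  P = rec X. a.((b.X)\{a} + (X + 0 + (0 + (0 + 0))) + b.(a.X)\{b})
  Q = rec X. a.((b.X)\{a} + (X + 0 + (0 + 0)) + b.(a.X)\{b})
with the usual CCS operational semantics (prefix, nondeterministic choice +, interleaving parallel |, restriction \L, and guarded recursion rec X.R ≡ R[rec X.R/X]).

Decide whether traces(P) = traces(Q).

P's transition system — 6 states:
  s0 = rec X. a.((b.X)\{a} + (X + 0 + (0 + (0 + 0))) + b.(a.X)\{b}) has moves =a=> s1
  s1 = (b.(rec X. a.((b.X)\{a} + (X + 0 + (0 + (0 + 0))) + b.(a.X)\{b})))\{a} + ((rec X. a.((b.X)\{a} + (X + 0 + (0 + (0 + 0))) + b.(a.X)\{b})) + 0 + (0 + (0 + 0))) + b.(a.(rec X. a.((b.X)\{a} + (X + 0 + (0 + (0 + 0))) + b.(a.X)\{b})))\{b} has moves =a=> s1, =b=> s2, =b=> s3
  s2 = (a.(rec X. a.((b.X)\{a} + (X + 0 + (0 + (0 + 0))) + b.(a.X)\{b})))\{b} has moves =a=> s4
  s3 = (rec X. a.((b.X)\{a} + (X + 0 + (0 + (0 + 0))) + b.(a.X)\{b}))\{a} has moves (no moves)
  s4 = (rec X. a.((b.X)\{a} + (X + 0 + (0 + (0 + 0))) + b.(a.X)\{b}))\{b} has moves =a=> s5
  s5 = ((b.(rec X. a.((b.X)\{a} + (X + 0 + (0 + (0 + 0))) + b.(a.X)\{b})))\{a} + ((rec X. a.((b.X)\{a} + (X + 0 + (0 + (0 + 0))) + b.(a.X)\{b})) + 0 + (0 + (0 + 0))) + b.(a.(rec X. a.((b.X)\{a} + (X + 0 + (0 + (0 + 0))) + b.(a.X)\{b})))\{b})\{b} has moves =a=> s5
Q's transition system — 6 states:
  t0 = rec X. a.((b.X)\{a} + (X + 0 + (0 + 0)) + b.(a.X)\{b}) has moves =a=> t1
  t1 = (b.(rec X. a.((b.X)\{a} + (X + 0 + (0 + 0)) + b.(a.X)\{b})))\{a} + ((rec X. a.((b.X)\{a} + (X + 0 + (0 + 0)) + b.(a.X)\{b})) + 0 + (0 + 0)) + b.(a.(rec X. a.((b.X)\{a} + (X + 0 + (0 + 0)) + b.(a.X)\{b})))\{b} has moves =a=> t1, =b=> t2, =b=> t3
  t2 = (a.(rec X. a.((b.X)\{a} + (X + 0 + (0 + 0)) + b.(a.X)\{b})))\{b} has moves =a=> t4
  t3 = (rec X. a.((b.X)\{a} + (X + 0 + (0 + 0)) + b.(a.X)\{b}))\{a} has moves (no moves)
  t4 = (rec X. a.((b.X)\{a} + (X + 0 + (0 + 0)) + b.(a.X)\{b}))\{b} has moves =a=> t5
  t5 = ((b.(rec X. a.((b.X)\{a} + (X + 0 + (0 + 0)) + b.(a.X)\{b})))\{a} + ((rec X. a.((b.X)\{a} + (X + 0 + (0 + 0)) + b.(a.X)\{b})) + 0 + (0 + 0)) + b.(a.(rec X. a.((b.X)\{a} + (X + 0 + (0 + 0)) + b.(a.X)\{b})))\{b})\{b} has moves =a=> t5
Partition-refinement fixed point:
  B0 = {s0, t0}
  B1 = {s1, t1}
  B2 = {s2, s4, s5, t2, t4, t5}
  B3 = {s3, t3}
s0 ∈ B0, t0 ∈ B0 → same block
Bisimilar ⇒ trace-equivalent.

traces(P) = traces(Q)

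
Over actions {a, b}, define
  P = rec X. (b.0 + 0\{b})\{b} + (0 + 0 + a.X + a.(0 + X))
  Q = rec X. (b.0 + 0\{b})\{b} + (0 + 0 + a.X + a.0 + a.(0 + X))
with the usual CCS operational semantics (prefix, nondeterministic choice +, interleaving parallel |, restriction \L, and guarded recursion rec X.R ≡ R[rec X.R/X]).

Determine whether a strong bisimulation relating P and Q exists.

P's transition system — 2 states:
  m0 = rec X. (b.0 + 0\{b})\{b} + (0 + 0 + a.X + a.(0 + X)) | —a→ m0, —a→ m1
  m1 = 0 + (rec X. (b.0 + 0\{b})\{b} + (0 + 0 + a.X + a.(0 + X))) | —a→ m0, —a→ m1
Q's transition system — 3 states:
  n0 = rec X. (b.0 + 0\{b})\{b} + (0 + 0 + a.X + a.0 + a.(0 + X)) | —a→ n0, —a→ n1, —a→ n2
  n1 = 0 | ∅
  n2 = 0 + (rec X. (b.0 + 0\{b})\{b} + (0 + 0 + a.X + a.0 + a.(0 + X))) | —a→ n0, —a→ n1, —a→ n2
Coarsest stable partition (strong bisimilarity classes):
  B0 = {m0, m1}
  B1 = {n0, n2}
  B2 = {n1}
m0 ∈ B0, n0 ∈ B1 → different blocks

NO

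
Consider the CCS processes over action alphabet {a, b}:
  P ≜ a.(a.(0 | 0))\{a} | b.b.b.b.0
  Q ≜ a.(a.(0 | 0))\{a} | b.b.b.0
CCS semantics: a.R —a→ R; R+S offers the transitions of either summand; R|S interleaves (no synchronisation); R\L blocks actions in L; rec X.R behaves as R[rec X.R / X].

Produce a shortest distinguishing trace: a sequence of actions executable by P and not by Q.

P's transition system — 10 states:
  s0 = a.(a.(0 | 0))\{a} | b.b.b.b.0 | -a-> s1, -b-> s2
  s1 = (a.(0 | 0))\{a} | b.b.b.b.0 | -b-> s3
  s2 = a.(a.(0 | 0))\{a} | b.b.b.0 | -a-> s3, -b-> s4
  s3 = (a.(0 | 0))\{a} | b.b.b.0 | -b-> s5
  s4 = a.(a.(0 | 0))\{a} | b.b.0 | -a-> s5, -b-> s6
  s5 = (a.(0 | 0))\{a} | b.b.0 | -b-> s7
  s6 = a.(a.(0 | 0))\{a} | b.0 | -a-> s7, -b-> s8
  s7 = (a.(0 | 0))\{a} | b.0 | -b-> s9
  s8 = a.(a.(0 | 0))\{a} | 0 | -a-> s9
  s9 = (a.(0 | 0))\{a} | 0 | stopped
Q's transition system — 8 states:
  t0 = a.(a.(0 | 0))\{a} | b.b.b.0 | -a-> t1, -b-> t2
  t1 = (a.(0 | 0))\{a} | b.b.b.0 | -b-> t3
  t2 = a.(a.(0 | 0))\{a} | b.b.0 | -a-> t3, -b-> t4
  t3 = (a.(0 | 0))\{a} | b.b.0 | -b-> t5
  t4 = a.(a.(0 | 0))\{a} | b.0 | -a-> t5, -b-> t6
  t5 = (a.(0 | 0))\{a} | b.0 | -b-> t7
  t6 = a.(a.(0 | 0))\{a} | 0 | -a-> t7
  t7 = (a.(0 | 0))\{a} | 0 | stopped
Run σ = ⟨bbbb⟩ on P: start {s0}
  [1] b ⇒ {s2}
  [2] b ⇒ {s4}
  [3] b ⇒ {s6}
  [4] b ⇒ {s8}
  — P admits the full trace.
Run σ = ⟨bbbb⟩ on Q: start {t0}
  [1] b ⇒ {t2}
  [2] b ⇒ {t4}
  [3] b ⇒ {t6}
  [4] b ⇒ ∅ (Q stuck)

bbbb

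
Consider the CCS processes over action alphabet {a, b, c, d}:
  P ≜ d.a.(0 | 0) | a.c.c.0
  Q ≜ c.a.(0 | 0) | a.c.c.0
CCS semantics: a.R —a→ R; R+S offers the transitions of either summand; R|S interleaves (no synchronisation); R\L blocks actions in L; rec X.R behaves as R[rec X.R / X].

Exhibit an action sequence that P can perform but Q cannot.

P's transition system — 12 states:
  s0 = d.a.(0 | 0) | a.c.c.0 ⊢ —a→ s1, —d→ s2
  s1 = d.a.(0 | 0) | c.c.0 ⊢ —c→ s3, —d→ s4
  s2 = a.(0 | 0) | a.c.c.0 ⊢ —a→ s4, —a→ s5
  s3 = d.a.(0 | 0) | c.0 ⊢ —c→ s6, —d→ s7
  s4 = a.(0 | 0) | c.c.0 ⊢ —a→ s8, —c→ s7
  s5 = 0 | 0 | a.c.c.0 ⊢ —a→ s8
  s6 = d.a.(0 | 0) | 0 ⊢ —d→ s9
  s7 = a.(0 | 0) | c.0 ⊢ —a→ s10, —c→ s9
  s8 = 0 | 0 | c.c.0 ⊢ —c→ s10
  s9 = a.(0 | 0) | 0 ⊢ —a→ s11
  s10 = 0 | 0 | c.0 ⊢ —c→ s11
  s11 = 0 | 0 | 0 ⊢ ·
Q's transition system — 12 states:
  t0 = c.a.(0 | 0) | a.c.c.0 ⊢ —a→ t1, —c→ t2
  t1 = c.a.(0 | 0) | c.c.0 ⊢ —c→ t3, —c→ t4
  t2 = a.(0 | 0) | a.c.c.0 ⊢ —a→ t3, —a→ t5
  t3 = a.(0 | 0) | c.c.0 ⊢ —a→ t6, —c→ t7
  t4 = c.a.(0 | 0) | c.0 ⊢ —c→ t7, —c→ t8
  t5 = 0 | 0 | a.c.c.0 ⊢ —a→ t6
  t6 = 0 | 0 | c.c.0 ⊢ —c→ t9
  t7 = a.(0 | 0) | c.0 ⊢ —a→ t9, —c→ t10
  t8 = c.a.(0 | 0) | 0 ⊢ —c→ t10
  t9 = 0 | 0 | c.0 ⊢ —c→ t11
  t10 = a.(0 | 0) | 0 ⊢ —a→ t11
  t11 = 0 | 0 | 0 ⊢ ·
Executing d from P (initial set {s0}):
  [1] d ⇒ {s2}
  — P admits the full trace.
Executing d from Q (initial set {t0}):
  [1] d ⇒ ∅  — Q cannot continue

d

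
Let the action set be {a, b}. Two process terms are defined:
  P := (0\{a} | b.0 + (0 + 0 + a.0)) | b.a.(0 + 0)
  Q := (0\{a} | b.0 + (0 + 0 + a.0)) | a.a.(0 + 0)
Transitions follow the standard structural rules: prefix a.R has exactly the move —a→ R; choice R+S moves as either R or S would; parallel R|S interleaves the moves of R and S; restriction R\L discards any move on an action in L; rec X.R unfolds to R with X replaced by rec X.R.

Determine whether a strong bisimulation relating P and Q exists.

not bisimilar

Reachable graph of P (9 states):
  m0 = (0\{a} | b.0 + (0 + 0 + a.0)) | b.a.(0 + 0) → —a→ m1, —b→ m2, —b→ m3
  m1 = 0 | b.a.(0 + 0) → —b→ m4
  m2 = (0\{a} | b.0 + (0 + 0 + a.0)) | a.(0 + 0) → —a→ m4, —a→ m5, —b→ m6
  m3 = 0\{a} | 0 | b.a.(0 + 0) → —b→ m6
  m4 = 0 | a.(0 + 0) → —a→ m7
  m5 = (0\{a} | b.0 + (0 + 0 + a.0)) | (0 + 0) → —a→ m7, —b→ m8
  m6 = 0\{a} | 0 | a.(0 + 0) → —a→ m8
  m7 = 0 | (0 + 0) → stopped
  m8 = 0\{a} | 0 | (0 + 0) → stopped
Reachable graph of Q (9 states):
  n0 = (0\{a} | b.0 + (0 + 0 + a.0)) | a.a.(0 + 0) → —a→ n1, —a→ n2, —b→ n3
  n1 = (0\{a} | b.0 + (0 + 0 + a.0)) | a.(0 + 0) → —a→ n4, —a→ n5, —b→ n6
  n2 = 0 | a.a.(0 + 0) → —a→ n5
  n3 = 0\{a} | 0 | a.a.(0 + 0) → —a→ n6
  n4 = (0\{a} | b.0 + (0 + 0 + a.0)) | (0 + 0) → —a→ n7, —b→ n8
  n5 = 0 | a.(0 + 0) → —a→ n7
  n6 = 0\{a} | 0 | a.(0 + 0) → —a→ n8
  n7 = 0 | (0 + 0) → stopped
  n8 = 0\{a} | 0 | (0 + 0) → stopped
Bisimilarity quotient blocks:
  B0 = {m0}
  B1 = {m1, m3}
  B2 = {m4, m6, n5, n6}
  B3 = {m7, m8, n7, n8}
  B4 = {m2, n1}
  B5 = {m5, n4}
  B6 = {n0}
  B7 = {n2, n3}
m0 ∈ B0, n0 ∈ B6 → different blocks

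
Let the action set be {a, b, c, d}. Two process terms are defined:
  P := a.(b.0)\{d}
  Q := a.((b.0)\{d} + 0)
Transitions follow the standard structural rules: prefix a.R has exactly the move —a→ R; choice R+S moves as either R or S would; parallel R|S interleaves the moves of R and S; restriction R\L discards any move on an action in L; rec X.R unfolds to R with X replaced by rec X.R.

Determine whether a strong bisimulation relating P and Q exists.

bisimilar

Reachable graph of P (3 states):
  p0 = a.(b.0)\{d} | ··a··> p1
  p1 = (b.0)\{d} | ··b··> p2
  p2 = 0\{d} | deadlocked
Reachable graph of Q (3 states):
  q0 = a.((b.0)\{d} + 0) | ··a··> q1
  q1 = (b.0)\{d} + 0 | ··b··> q2
  q2 = 0\{d} | deadlocked
Bisimilarity quotient blocks:
  B0 = {p0, q0}
  B1 = {p1, q1}
  B2 = {p2, q2}
p0 ∈ B0, q0 ∈ B0 → same block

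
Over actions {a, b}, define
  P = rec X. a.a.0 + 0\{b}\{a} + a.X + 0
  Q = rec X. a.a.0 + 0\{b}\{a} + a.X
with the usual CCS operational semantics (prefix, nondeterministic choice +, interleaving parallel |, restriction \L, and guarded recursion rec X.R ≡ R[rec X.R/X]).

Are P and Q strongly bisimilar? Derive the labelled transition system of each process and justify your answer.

P's transition system — 3 states:
  p0 = rec X. a.a.0 + 0\{b}\{a} + a.X + 0 ⊢ —a→ p0, —a→ p1
  p1 = a.0 ⊢ —a→ p2
  p2 = 0 ⊢ ·
Q's transition system — 3 states:
  q0 = rec X. a.a.0 + 0\{b}\{a} + a.X ⊢ —a→ q0, —a→ q1
  q1 = a.0 ⊢ —a→ q2
  q2 = 0 ⊢ ·
Bisimilarity quotient blocks:
  B0 = {p0, q0}
  B1 = {p1, q1}
  B2 = {p2, q2}
p0 ∈ B0, q0 ∈ B0 → same block

YES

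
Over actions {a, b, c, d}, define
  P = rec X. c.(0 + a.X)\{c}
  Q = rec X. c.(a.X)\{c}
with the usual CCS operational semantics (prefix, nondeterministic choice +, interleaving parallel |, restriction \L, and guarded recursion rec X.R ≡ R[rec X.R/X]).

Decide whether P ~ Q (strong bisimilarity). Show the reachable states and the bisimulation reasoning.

P ~ Q

Reachable graph of P (3 states):
  u0 = rec X. c.(0 + a.X)\{c} has moves =c=> u1
  u1 = (0 + a.(rec X. c.(0 + a.X)\{c}))\{c} has moves =a=> u2
  u2 = (rec X. c.(0 + a.X)\{c})\{c} has moves ∅
Reachable graph of Q (3 states):
  v0 = rec X. c.(a.X)\{c} has moves =c=> v1
  v1 = (a.(rec X. c.(a.X)\{c}))\{c} has moves =a=> v2
  v2 = (rec X. c.(a.X)\{c})\{c} has moves ∅
Partition-refinement fixed point:
  B0 = {u0, v0}
  B1 = {u1, v1}
  B2 = {u2, v2}
u0 ∈ B0, v0 ∈ B0 → same block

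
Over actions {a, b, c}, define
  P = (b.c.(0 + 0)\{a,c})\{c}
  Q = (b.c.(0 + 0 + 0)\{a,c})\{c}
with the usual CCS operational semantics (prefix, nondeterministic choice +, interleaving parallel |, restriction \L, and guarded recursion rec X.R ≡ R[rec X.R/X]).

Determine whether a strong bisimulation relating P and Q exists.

P ~ Q

LTS(P): 2 reachable states
  s0 = (b.c.(0 + 0)\{a,c})\{c} has moves -b-> s1
  s1 = (c.(0 + 0)\{a,c})\{c} has moves ∅
LTS(Q): 2 reachable states
  t0 = (b.c.(0 + 0 + 0)\{a,c})\{c} has moves -b-> t1
  t1 = (c.(0 + 0 + 0)\{a,c})\{c} has moves ∅
Coarsest stable partition (strong bisimilarity classes):
  B0 = {s0, t0}
  B1 = {s1, t1}
s0 ∈ B0, t0 ∈ B0 → same block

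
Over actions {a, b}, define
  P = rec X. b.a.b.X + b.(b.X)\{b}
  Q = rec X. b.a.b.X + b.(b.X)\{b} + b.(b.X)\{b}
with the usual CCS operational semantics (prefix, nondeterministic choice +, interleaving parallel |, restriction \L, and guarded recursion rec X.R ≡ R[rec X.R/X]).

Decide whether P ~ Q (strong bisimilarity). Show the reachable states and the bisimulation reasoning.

Reachable graph of P (4 states):
  u0 = rec X. b.a.b.X + b.(b.X)\{b} has moves --b--▸ u1, --b--▸ u2
  u1 = (b.(rec X. b.a.b.X + b.(b.X)\{b}))\{b} has moves ·
  u2 = a.b.(rec X. b.a.b.X + b.(b.X)\{b}) has moves --a--▸ u3
  u3 = b.(rec X. b.a.b.X + b.(b.X)\{b}) has moves --b--▸ u0
Reachable graph of Q (4 states):
  v0 = rec X. b.a.b.X + b.(b.X)\{b} + b.(b.X)\{b} has moves --b--▸ v1, --b--▸ v2
  v1 = (b.(rec X. b.a.b.X + b.(b.X)\{b} + b.(b.X)\{b}))\{b} has moves ·
  v2 = a.b.(rec X. b.a.b.X + b.(b.X)\{b} + b.(b.X)\{b}) has moves --a--▸ v3
  v3 = b.(rec X. b.a.b.X + b.(b.X)\{b} + b.(b.X)\{b}) has moves --b--▸ v0
Bisimilarity quotient blocks:
  B0 = {u0, v0}
  B1 = {u1, v1}
  B2 = {u2, v2}
  B3 = {u3, v3}
u0 ∈ B0, v0 ∈ B0 → same block

YES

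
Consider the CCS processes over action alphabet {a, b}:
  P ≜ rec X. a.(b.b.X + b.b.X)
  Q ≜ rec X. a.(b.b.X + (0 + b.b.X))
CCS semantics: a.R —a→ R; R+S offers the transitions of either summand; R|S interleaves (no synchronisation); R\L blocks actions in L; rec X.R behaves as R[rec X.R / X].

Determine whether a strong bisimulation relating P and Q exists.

P's transition system — 3 states:
  s0 = rec X. a.(b.b.X + b.b.X) ⊢ ··a··> s1
  s1 = b.b.(rec X. a.(b.b.X + b.b.X)) + b.b.(rec X. a.(b.b.X + b.b.X)) ⊢ ··b··> s2
  s2 = b.(rec X. a.(b.b.X + b.b.X)) ⊢ ··b··> s0
Q's transition system — 3 states:
  t0 = rec X. a.(b.b.X + (0 + b.b.X)) ⊢ ··a··> t1
  t1 = b.b.(rec X. a.(b.b.X + (0 + b.b.X))) + (0 + b.b.(rec X. a.(b.b.X + (0 + b.b.X)))) ⊢ ··b··> t2
  t2 = b.(rec X. a.(b.b.X + (0 + b.b.X))) ⊢ ··b··> t0
Partition-refinement fixed point:
  B0 = {s0, t0}
  B1 = {s1, t1}
  B2 = {s2, t2}
s0 ∈ B0, t0 ∈ B0 → same block

YES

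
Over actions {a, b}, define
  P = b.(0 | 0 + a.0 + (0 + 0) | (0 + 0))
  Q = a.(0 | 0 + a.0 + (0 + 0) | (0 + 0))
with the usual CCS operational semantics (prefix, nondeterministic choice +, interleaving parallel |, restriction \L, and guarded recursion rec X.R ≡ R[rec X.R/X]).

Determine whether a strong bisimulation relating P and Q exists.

Reachable graph of P (3 states):
  s0 = b.(0 | 0 + a.0 + (0 + 0) | (0 + 0)) | ··b··> s1
  s1 = 0 | 0 + a.0 + (0 + 0) | (0 + 0) | ··a··> s2
  s2 = 0 | (no moves)
Reachable graph of Q (3 states):
  t0 = a.(0 | 0 + a.0 + (0 + 0) | (0 + 0)) | ··a··> t1
  t1 = 0 | 0 + a.0 + (0 + 0) | (0 + 0) | ··a··> t2
  t2 = 0 | (no moves)
Coarsest stable partition (strong bisimilarity classes):
  B0 = {s0}
  B1 = {s1, t1}
  B2 = {s2, t2}
  B3 = {t0}
s0 ∈ B0, t0 ∈ B3 → different blocks

not bisimilar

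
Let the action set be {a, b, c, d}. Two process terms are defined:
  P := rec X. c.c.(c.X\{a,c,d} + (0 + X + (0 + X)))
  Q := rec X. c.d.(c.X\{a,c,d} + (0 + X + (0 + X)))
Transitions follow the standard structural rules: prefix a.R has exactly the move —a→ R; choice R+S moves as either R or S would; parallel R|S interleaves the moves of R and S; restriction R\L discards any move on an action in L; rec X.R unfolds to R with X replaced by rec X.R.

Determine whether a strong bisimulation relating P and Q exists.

LTS(P): 4 reachable states
  m0 = rec X. c.c.(c.X\{a,c,d} + (0 + X + (0 + X))) ⊢ =c=> m1
  m1 = c.(c.(rec X. c.c.(c.X\{a,c,d} + (0 + X + (0 + X))))\{a,c,d} + (0 + (rec X. c.c.(c.X\{a,c,d} + (0 + X + (0 + X)))) + (0 + (rec X. c.c.(c.X\{a,c,d} + (0 + X + (0 + X))))))) ⊢ =c=> m2
  m2 = c.(rec X. c.c.(c.X\{a,c,d} + (0 + X + (0 + X))))\{a,c,d} + (0 + (rec X. c.c.(c.X\{a,c,d} + (0 + X + (0 + X)))) + (0 + (rec X. c.c.(c.X\{a,c,d} + (0 + X + (0 + X)))))) ⊢ =c=> m1, =c=> m3
  m3 = (rec X. c.c.(c.X\{a,c,d} + (0 + X + (0 + X))))\{a,c,d} ⊢ (no moves)
LTS(Q): 4 reachable states
  n0 = rec X. c.d.(c.X\{a,c,d} + (0 + X + (0 + X))) ⊢ =c=> n1
  n1 = d.(c.(rec X. c.d.(c.X\{a,c,d} + (0 + X + (0 + X))))\{a,c,d} + (0 + (rec X. c.d.(c.X\{a,c,d} + (0 + X + (0 + X)))) + (0 + (rec X. c.d.(c.X\{a,c,d} + (0 + X + (0 + X))))))) ⊢ =d=> n2
  n2 = c.(rec X. c.d.(c.X\{a,c,d} + (0 + X + (0 + X))))\{a,c,d} + (0 + (rec X. c.d.(c.X\{a,c,d} + (0 + X + (0 + X)))) + (0 + (rec X. c.d.(c.X\{a,c,d} + (0 + X + (0 + X)))))) ⊢ =c=> n1, =c=> n3
  n3 = (rec X. c.d.(c.X\{a,c,d} + (0 + X + (0 + X))))\{a,c,d} ⊢ (no moves)
Partition-refinement fixed point:
  B0 = {m0}
  B1 = {m1}
  B2 = {m2}
  B3 = {m3, n3}
  B4 = {n0}
  B5 = {n1}
  B6 = {n2}
m0 ∈ B0, n0 ∈ B4 → different blocks

not bisimilar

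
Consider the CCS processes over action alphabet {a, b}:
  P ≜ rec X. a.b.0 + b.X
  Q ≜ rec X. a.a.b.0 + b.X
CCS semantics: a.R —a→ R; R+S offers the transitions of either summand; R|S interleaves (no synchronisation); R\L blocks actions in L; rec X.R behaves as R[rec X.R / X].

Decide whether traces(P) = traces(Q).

P's transition system — 3 states:
  u0 = rec X. a.b.0 + b.X → --a--▸ u1, --b--▸ u0
  u1 = b.0 → --b--▸ u2
  u2 = 0 → deadlocked
Q's transition system — 4 states:
  v0 = rec X. a.a.b.0 + b.X → --a--▸ v1, --b--▸ v0
  v1 = a.b.0 → --a--▸ v2
  v2 = b.0 → --b--▸ v3
  v3 = 0 → deadlocked
Executing ab from P (initial set {u0}):
  step 1 (a): {u1}
  step 2 (b): {u2}
  — P admits the full trace.
Executing ab from Q (initial set {v0}):
  step 1 (a): {v1}
  step 2 (b): no successor for Q

traces(P) ≠ traces(Q) — witness ⟨ab⟩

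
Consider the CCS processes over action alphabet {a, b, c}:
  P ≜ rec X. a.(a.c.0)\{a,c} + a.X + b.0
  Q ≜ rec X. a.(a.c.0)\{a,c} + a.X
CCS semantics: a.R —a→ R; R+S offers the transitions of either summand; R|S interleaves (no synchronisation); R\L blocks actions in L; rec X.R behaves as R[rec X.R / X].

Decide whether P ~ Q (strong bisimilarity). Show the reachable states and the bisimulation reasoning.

not bisimilar

LTS(P): 3 reachable states
  m0 = rec X. a.(a.c.0)\{a,c} + a.X + b.0 → -a-> m0, -a-> m1, -b-> m2
  m1 = (a.c.0)\{a,c} → deadlocked
  m2 = 0 → deadlocked
LTS(Q): 2 reachable states
  n0 = rec X. a.(a.c.0)\{a,c} + a.X → -a-> n0, -a-> n1
  n1 = (a.c.0)\{a,c} → deadlocked
Bisimilarity quotient blocks:
  B0 = {m0}
  B1 = {m1, m2, n1}
  B2 = {n0}
m0 ∈ B0, n0 ∈ B2 → different blocks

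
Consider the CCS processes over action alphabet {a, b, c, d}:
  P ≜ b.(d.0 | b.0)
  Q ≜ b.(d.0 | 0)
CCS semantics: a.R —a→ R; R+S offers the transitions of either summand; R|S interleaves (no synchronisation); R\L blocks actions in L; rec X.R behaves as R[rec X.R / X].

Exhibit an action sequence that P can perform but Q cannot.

bb

Reachable graph of P (5 states):
  s0 = b.(d.0 | b.0) ⊢ ··b··> s1
  s1 = d.0 | b.0 ⊢ ··b··> s2, ··d··> s3
  s2 = d.0 | 0 ⊢ ··d··> s4
  s3 = 0 | b.0 ⊢ ··b··> s4
  s4 = 0 | 0 ⊢ ·
Reachable graph of Q (3 states):
  t0 = b.(d.0 | 0) ⊢ ··b··> t1
  t1 = d.0 | 0 ⊢ ··d··> t2
  t2 = 0 | 0 ⊢ ·
Trace ⟨bb⟩ through P, begin at {s0}:
  [1] b ⇒ {s1}
  [2] b ⇒ {s2}
  — P admits the full trace.
Trace ⟨bb⟩ through Q, begin at {t0}:
  [1] b ⇒ {t1}
  [2] b ⇒ no successor for Q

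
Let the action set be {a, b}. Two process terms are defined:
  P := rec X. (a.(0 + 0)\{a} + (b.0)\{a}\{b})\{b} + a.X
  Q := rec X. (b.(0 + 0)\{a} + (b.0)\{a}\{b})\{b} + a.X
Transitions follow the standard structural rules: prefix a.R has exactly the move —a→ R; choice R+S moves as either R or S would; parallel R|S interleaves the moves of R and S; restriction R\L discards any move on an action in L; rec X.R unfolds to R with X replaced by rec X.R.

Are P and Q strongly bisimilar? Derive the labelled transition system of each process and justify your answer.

not bisimilar

LTS(P): 2 reachable states
  s0 = rec X. (a.(0 + 0)\{a} + (b.0)\{a}\{b})\{b} + a.X has moves ··a··> s0, ··a··> s1
  s1 = (0 + 0)\{a}\{b} has moves stopped
LTS(Q): 1 reachable states
  t0 = rec X. (b.(0 + 0)\{a} + (b.0)\{a}\{b})\{b} + a.X has moves ··a··> t0
Coarsest stable partition (strong bisimilarity classes):
  B0 = {s0}
  B1 = {s1}
  B2 = {t0}
s0 ∈ B0, t0 ∈ B2 → different blocks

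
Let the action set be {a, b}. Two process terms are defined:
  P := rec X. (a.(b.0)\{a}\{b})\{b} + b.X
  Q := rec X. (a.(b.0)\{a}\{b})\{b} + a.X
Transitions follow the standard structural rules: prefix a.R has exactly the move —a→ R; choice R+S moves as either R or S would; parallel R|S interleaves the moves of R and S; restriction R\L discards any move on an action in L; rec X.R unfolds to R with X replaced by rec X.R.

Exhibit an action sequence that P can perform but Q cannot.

b

LTS(P): 2 reachable states
  p0 = rec X. (a.(b.0)\{a}\{b})\{b} + b.X → --a--▸ p1, --b--▸ p0
  p1 = (b.0)\{a}\{b}\{b} → deadlocked
LTS(Q): 2 reachable states
  q0 = rec X. (a.(b.0)\{a}\{b})\{b} + a.X → --a--▸ q0, --a--▸ q1
  q1 = (b.0)\{a}\{b}\{b} → deadlocked
Trace ⟨b⟩ through P, begin at {p0}:
  [1] b ⇒ {p0}
  P completes σ.
Trace ⟨b⟩ through Q, begin at {q0}:
  [1] b ⇒ no successor for Q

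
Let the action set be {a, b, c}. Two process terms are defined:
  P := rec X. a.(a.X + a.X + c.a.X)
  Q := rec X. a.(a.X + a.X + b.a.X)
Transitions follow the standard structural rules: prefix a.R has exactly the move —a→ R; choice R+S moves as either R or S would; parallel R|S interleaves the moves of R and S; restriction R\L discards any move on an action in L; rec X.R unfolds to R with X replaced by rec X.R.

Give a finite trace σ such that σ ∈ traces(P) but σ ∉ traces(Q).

ac

LTS(P): 3 reachable states
  u0 = rec X. a.(a.X + a.X + c.a.X) ⊢ —a→ u1
  u1 = a.(rec X. a.(a.X + a.X + c.a.X)) + a.(rec X. a.(a.X + a.X + c.a.X)) + c.a.(rec X. a.(a.X + a.X + c.a.X)) ⊢ —a→ u0, —c→ u2
  u2 = a.(rec X. a.(a.X + a.X + c.a.X)) ⊢ —a→ u0
LTS(Q): 3 reachable states
  v0 = rec X. a.(a.X + a.X + b.a.X) ⊢ —a→ v1
  v1 = a.(rec X. a.(a.X + a.X + b.a.X)) + a.(rec X. a.(a.X + a.X + b.a.X)) + b.a.(rec X. a.(a.X + a.X + b.a.X)) ⊢ —a→ v0, —b→ v2
  v2 = a.(rec X. a.(a.X + a.X + b.a.X)) ⊢ —a→ v0
Run σ = ⟨ac⟩ on P: start {u0}
  [1] a ⇒ {u1}
  [2] c ⇒ {u2}
  ✓ P
Run σ = ⟨ac⟩ on Q: start {v0}
  [1] a ⇒ {v1}
  [2] c ⇒ no successor for Q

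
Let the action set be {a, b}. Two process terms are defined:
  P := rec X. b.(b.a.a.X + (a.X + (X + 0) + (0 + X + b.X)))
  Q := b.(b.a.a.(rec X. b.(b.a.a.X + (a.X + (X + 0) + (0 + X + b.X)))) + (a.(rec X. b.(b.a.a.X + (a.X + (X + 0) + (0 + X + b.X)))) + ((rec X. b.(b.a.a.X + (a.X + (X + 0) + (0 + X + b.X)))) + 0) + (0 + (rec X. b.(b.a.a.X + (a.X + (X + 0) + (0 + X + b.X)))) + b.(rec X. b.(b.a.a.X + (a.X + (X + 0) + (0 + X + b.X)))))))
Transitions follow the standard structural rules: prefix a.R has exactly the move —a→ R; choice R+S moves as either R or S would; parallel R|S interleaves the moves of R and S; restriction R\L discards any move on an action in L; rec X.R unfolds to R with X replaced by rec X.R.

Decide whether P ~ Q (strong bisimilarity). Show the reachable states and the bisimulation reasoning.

P's transition system — 4 states:
  u0 = rec X. b.(b.a.a.X + (a.X + (X + 0) + (0 + X + b.X))) :: ··b··> u1
  u1 = b.a.a.(rec X. b.(b.a.a.X + (a.X + (X + 0) + (0 + X + b.X)))) + (a.(rec X. b.(b.a.a.X + (a.X + (X + 0) + (0 + X + b.X)))) + ((rec X. b.(b.a.a.X + (a.X + (X + 0) + (0 + X + b.X)))) + 0) + (0 + (rec X. b.(b.a.a.X + (a.X + (X + 0) + (0 + X + b.X)))) + b.(rec X. b.(b.a.a.X + (a.X + (X + 0) + (0 + X + b.X)))))) :: ··a··> u0, ··b··> u0, ··b··> u1, ··b··> u2
  u2 = a.a.(rec X. b.(b.a.a.X + (a.X + (X + 0) + (0 + X + b.X)))) :: ··a··> u3
  u3 = a.(rec X. b.(b.a.a.X + (a.X + (X + 0) + (0 + X + b.X)))) :: ··a··> u0
Q's transition system — 5 states:
  v0 = b.(b.a.a.(rec X. b.(b.a.a.X + (a.X + (X + 0) + (0 + X + b.X)))) + (a.(rec X. b.(b.a.a.X + (a.X + (X + 0) + (0 + X + b.X)))) + ((rec X. b.(b.a.a.X + (a.X + (X + 0) + (0 + X + b.X)))) + 0) + (0 + (rec X. b.(b.a.a.X + (a.X + (X + 0) + (0 + X + b.X)))) + b.(rec X. b.(b.a.a.X + (a.X + (X + 0) + (0 + X + b.X))))))) :: ··b··> v1
  v1 = b.a.a.(rec X. b.(b.a.a.X + (a.X + (X + 0) + (0 + X + b.X)))) + (a.(rec X. b.(b.a.a.X + (a.X + (X + 0) + (0 + X + b.X)))) + ((rec X. b.(b.a.a.X + (a.X + (X + 0) + (0 + X + b.X)))) + 0) + (0 + (rec X. b.(b.a.a.X + (a.X + (X + 0) + (0 + X + b.X)))) + b.(rec X. b.(b.a.a.X + (a.X + (X + 0) + (0 + X + b.X)))))) :: ··a··> v2, ··b··> v1, ··b··> v2, ··b··> v3
  v2 = rec X. b.(b.a.a.X + (a.X + (X + 0) + (0 + X + b.X))) :: ··b··> v1
  v3 = a.a.(rec X. b.(b.a.a.X + (a.X + (X + 0) + (0 + X + b.X)))) :: ··a··> v4
  v4 = a.(rec X. b.(b.a.a.X + (a.X + (X + 0) + (0 + X + b.X)))) :: ··a··> v2
Coarsest stable partition (strong bisimilarity classes):
  B0 = {u0, v0, v2}
  B1 = {u1, v1}
  B2 = {u2, v3}
  B3 = {u3, v4}
u0 ∈ B0, v0 ∈ B0 → same block

P ~ Q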